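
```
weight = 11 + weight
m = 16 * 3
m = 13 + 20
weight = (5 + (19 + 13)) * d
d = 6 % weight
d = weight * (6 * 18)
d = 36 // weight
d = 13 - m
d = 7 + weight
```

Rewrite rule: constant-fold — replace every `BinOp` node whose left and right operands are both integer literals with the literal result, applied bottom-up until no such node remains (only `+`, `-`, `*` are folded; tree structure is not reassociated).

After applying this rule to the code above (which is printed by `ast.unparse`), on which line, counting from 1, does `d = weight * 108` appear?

6

Transformed code:
weight = 11 + weight
m = 48
m = 33
weight = 37 * d
d = 6 % weight
d = weight * 108
d = 36 // weight
d = 13 - m
d = 7 + weight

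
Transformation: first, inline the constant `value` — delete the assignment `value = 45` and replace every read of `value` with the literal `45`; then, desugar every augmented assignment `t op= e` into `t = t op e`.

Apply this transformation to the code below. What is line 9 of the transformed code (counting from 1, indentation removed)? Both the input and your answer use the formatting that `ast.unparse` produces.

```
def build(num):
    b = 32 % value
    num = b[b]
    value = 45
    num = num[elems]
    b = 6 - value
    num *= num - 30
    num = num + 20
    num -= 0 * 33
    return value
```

return 45

Transformed code:
def build(num):
    b = 32 % 45
    num = b[b]
    num = num[elems]
    b = 6 - 45
    num = num * (num - 30)
    num = num + 20
    num = num - 0 * 33
    return 45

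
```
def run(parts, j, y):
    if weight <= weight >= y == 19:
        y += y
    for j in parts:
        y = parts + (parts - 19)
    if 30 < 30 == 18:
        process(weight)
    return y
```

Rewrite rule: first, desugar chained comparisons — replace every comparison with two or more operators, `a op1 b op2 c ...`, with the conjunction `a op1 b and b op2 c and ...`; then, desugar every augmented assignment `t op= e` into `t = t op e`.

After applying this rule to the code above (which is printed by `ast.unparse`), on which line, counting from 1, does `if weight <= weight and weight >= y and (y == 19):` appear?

Transformed code:
def run(parts, j, y):
    if weight <= weight and weight >= y and (y == 19):
        y = y + y
    for j in parts:
        y = parts + (parts - 19)
    if 30 < 30 and 30 == 18:
        process(weight)
    return y

2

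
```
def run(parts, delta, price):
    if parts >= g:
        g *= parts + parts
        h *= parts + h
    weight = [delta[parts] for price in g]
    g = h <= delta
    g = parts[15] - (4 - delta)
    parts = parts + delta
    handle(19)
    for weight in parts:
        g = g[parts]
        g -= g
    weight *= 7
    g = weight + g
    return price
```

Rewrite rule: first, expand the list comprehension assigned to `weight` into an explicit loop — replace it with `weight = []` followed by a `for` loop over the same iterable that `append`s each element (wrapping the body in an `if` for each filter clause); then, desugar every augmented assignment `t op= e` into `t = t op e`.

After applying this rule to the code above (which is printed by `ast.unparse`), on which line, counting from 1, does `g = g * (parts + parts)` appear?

Transformed code:
def run(parts, delta, price):
    if parts >= g:
        g = g * (parts + parts)
        h = h * (parts + h)
    weight = []
    for price in g:
        weight.append(delta[parts])
    g = h <= delta
    g = parts[15] - (4 - delta)
    parts = parts + delta
    handle(19)
    for weight in parts:
        g = g[parts]
        g = g - g
    weight = weight * 7
    g = weight + g
    return price

3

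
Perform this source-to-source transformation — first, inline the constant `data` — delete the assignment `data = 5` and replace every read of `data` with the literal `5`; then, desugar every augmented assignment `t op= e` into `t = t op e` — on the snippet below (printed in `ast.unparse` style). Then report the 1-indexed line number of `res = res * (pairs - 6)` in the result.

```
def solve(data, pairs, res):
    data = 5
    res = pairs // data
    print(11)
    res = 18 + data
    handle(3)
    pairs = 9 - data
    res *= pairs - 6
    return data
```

7

Transformed code:
def solve(data, pairs, res):
    res = pairs // 5
    print(11)
    res = 18 + 5
    handle(3)
    pairs = 9 - 5
    res = res * (pairs - 6)
    return 5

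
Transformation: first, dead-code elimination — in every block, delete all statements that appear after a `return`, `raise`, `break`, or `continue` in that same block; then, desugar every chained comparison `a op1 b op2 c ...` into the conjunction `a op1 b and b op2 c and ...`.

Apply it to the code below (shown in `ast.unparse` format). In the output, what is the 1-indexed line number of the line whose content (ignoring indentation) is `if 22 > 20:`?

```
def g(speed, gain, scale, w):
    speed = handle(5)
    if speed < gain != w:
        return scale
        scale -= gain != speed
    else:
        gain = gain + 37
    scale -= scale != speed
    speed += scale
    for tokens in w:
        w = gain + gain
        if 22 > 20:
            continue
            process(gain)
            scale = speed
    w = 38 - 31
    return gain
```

11

Transformed code:
def g(speed, gain, scale, w):
    speed = handle(5)
    if speed < gain and gain != w:
        return scale
    else:
        gain = gain + 37
    scale -= scale != speed
    speed += scale
    for tokens in w:
        w = gain + gain
        if 22 > 20:
            continue
    w = 38 - 31
    return gain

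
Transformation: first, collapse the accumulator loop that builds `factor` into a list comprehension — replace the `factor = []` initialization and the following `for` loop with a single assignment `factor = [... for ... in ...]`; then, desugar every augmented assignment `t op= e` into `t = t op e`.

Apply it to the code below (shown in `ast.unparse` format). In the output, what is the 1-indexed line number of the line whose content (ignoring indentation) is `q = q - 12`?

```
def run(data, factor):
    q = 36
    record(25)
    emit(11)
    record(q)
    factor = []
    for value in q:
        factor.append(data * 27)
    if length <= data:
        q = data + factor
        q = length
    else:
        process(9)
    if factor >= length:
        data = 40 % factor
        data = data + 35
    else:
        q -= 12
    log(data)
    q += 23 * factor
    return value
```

Transformed code:
def run(data, factor):
    q = 36
    record(25)
    emit(11)
    record(q)
    factor = [data * 27 for value in q]
    if length <= data:
        q = data + factor
        q = length
    else:
        process(9)
    if factor >= length:
        data = 40 % factor
        data = data + 35
    else:
        q = q - 12
    log(data)
    q = q + 23 * factor
    return value

16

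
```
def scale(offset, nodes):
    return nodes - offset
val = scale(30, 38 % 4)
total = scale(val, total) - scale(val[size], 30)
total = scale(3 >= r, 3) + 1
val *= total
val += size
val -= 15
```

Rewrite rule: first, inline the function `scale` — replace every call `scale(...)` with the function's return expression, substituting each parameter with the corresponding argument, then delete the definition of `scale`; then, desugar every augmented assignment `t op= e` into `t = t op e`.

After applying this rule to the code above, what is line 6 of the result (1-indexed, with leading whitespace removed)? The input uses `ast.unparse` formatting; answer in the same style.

Transformed code:
val = 38 % 4 - 30
total = total - val - (30 - val[size])
total = 3 - (3 >= r) + 1
val = val * total
val = val + size
val = val - 15

val = val - 15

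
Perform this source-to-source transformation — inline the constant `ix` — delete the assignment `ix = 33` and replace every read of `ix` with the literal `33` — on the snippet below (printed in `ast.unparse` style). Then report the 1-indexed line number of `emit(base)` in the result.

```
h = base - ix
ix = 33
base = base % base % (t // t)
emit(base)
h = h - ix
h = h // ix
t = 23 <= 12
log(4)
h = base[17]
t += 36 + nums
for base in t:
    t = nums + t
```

Transformed code:
h = base - 33
base = base % base % (t // t)
emit(base)
h = h - 33
h = h // 33
t = 23 <= 12
log(4)
h = base[17]
t += 36 + nums
for base in t:
    t = nums + t

3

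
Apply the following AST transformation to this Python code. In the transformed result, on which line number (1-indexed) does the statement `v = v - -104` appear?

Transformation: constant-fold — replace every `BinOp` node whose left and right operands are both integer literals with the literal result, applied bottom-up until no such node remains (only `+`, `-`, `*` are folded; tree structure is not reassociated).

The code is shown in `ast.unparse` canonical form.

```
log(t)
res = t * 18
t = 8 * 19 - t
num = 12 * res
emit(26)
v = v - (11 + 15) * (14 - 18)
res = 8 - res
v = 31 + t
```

6

Transformed code:
log(t)
res = t * 18
t = 152 - t
num = 12 * res
emit(26)
v = v - -104
res = 8 - res
v = 31 + t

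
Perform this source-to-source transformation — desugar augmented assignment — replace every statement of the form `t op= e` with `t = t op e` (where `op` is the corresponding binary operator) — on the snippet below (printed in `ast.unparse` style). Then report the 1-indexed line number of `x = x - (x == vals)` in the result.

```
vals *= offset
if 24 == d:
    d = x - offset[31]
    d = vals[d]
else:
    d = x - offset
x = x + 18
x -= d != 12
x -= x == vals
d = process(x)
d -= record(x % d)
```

9

Transformed code:
vals = vals * offset
if 24 == d:
    d = x - offset[31]
    d = vals[d]
else:
    d = x - offset
x = x + 18
x = x - (d != 12)
x = x - (x == vals)
d = process(x)
d = d - record(x % d)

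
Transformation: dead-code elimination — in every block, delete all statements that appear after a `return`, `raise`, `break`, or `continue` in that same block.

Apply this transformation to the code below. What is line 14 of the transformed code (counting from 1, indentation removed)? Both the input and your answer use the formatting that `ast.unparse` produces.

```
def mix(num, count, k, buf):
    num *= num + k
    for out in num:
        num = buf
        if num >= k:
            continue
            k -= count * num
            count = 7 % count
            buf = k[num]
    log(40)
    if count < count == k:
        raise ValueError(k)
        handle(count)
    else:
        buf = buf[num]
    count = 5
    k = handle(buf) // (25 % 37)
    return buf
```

return buf

Transformed code:
def mix(num, count, k, buf):
    num *= num + k
    for out in num:
        num = buf
        if num >= k:
            continue
    log(40)
    if count < count == k:
        raise ValueError(k)
    else:
        buf = buf[num]
    count = 5
    k = handle(buf) // (25 % 37)
    return buf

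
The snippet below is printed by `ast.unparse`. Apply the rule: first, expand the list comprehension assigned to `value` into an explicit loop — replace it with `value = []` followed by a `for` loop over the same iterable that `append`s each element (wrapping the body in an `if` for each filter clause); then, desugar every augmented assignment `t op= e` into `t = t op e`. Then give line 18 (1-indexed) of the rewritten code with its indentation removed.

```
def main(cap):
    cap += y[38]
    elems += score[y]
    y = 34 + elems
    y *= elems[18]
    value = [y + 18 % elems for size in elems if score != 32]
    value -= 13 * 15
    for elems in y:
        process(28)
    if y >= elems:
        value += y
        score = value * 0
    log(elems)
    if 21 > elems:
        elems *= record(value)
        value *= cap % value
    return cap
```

Transformed code:
def main(cap):
    cap = cap + y[38]
    elems = elems + score[y]
    y = 34 + elems
    y = y * elems[18]
    value = []
    for size in elems:
        if score != 32:
            value.append(y + 18 % elems)
    value = value - 13 * 15
    for elems in y:
        process(28)
    if y >= elems:
        value = value + y
        score = value * 0
    log(elems)
    if 21 > elems:
        elems = elems * record(value)
        value = value * (cap % value)
    return cap

elems = elems * record(value)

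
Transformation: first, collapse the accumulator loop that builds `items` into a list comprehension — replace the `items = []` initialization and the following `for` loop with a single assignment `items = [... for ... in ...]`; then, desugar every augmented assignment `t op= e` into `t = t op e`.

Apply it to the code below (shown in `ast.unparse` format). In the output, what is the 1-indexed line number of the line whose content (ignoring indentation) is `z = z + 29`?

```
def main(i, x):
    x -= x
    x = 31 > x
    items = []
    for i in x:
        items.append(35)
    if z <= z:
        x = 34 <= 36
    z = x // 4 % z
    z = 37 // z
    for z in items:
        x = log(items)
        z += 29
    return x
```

Transformed code:
def main(i, x):
    x = x - x
    x = 31 > x
    items = [35 for i in x]
    if z <= z:
        x = 34 <= 36
    z = x // 4 % z
    z = 37 // z
    for z in items:
        x = log(items)
        z = z + 29
    return x

11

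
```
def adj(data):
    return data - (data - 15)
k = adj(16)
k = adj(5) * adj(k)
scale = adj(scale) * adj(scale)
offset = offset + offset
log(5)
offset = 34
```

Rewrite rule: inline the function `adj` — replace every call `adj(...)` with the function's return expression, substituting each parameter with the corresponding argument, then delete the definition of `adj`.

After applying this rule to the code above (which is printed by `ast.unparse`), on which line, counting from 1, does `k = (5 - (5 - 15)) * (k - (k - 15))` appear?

Transformed code:
k = 16 - (16 - 15)
k = (5 - (5 - 15)) * (k - (k - 15))
scale = (scale - (scale - 15)) * (scale - (scale - 15))
offset = offset + offset
log(5)
offset = 34

2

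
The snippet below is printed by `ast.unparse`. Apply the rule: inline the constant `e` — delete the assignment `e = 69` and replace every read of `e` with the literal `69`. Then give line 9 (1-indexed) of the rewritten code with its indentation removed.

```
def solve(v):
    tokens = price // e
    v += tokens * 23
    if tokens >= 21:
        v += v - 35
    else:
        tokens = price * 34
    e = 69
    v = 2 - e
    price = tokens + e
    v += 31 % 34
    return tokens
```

Transformed code:
def solve(v):
    tokens = price // 69
    v += tokens * 23
    if tokens >= 21:
        v += v - 35
    else:
        tokens = price * 34
    v = 2 - 69
    price = tokens + 69
    v += 31 % 34
    return tokens

price = tokens + 69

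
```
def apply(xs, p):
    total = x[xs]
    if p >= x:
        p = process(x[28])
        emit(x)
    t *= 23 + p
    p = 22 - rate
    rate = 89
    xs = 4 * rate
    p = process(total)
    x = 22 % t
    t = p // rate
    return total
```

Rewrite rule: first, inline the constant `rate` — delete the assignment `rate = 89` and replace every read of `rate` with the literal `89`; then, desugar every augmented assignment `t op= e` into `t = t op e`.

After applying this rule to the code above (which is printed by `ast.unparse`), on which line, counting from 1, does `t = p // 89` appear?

Transformed code:
def apply(xs, p):
    total = x[xs]
    if p >= x:
        p = process(x[28])
        emit(x)
    t = t * (23 + p)
    p = 22 - 89
    xs = 4 * 89
    p = process(total)
    x = 22 % t
    t = p // 89
    return total

11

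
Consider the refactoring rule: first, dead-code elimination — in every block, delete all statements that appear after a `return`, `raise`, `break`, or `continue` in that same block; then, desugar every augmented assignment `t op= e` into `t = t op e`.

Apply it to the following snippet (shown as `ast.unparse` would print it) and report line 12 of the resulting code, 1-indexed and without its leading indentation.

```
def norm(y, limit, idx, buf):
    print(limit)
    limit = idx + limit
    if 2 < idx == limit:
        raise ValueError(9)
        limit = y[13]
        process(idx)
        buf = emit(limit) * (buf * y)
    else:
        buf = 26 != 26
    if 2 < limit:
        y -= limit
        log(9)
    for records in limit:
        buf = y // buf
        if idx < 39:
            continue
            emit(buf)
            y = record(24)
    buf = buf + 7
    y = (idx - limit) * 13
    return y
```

buf = y // buf

Transformed code:
def norm(y, limit, idx, buf):
    print(limit)
    limit = idx + limit
    if 2 < idx == limit:
        raise ValueError(9)
    else:
        buf = 26 != 26
    if 2 < limit:
        y = y - limit
        log(9)
    for records in limit:
        buf = y // buf
        if idx < 39:
            continue
    buf = buf + 7
    y = (idx - limit) * 13
    return y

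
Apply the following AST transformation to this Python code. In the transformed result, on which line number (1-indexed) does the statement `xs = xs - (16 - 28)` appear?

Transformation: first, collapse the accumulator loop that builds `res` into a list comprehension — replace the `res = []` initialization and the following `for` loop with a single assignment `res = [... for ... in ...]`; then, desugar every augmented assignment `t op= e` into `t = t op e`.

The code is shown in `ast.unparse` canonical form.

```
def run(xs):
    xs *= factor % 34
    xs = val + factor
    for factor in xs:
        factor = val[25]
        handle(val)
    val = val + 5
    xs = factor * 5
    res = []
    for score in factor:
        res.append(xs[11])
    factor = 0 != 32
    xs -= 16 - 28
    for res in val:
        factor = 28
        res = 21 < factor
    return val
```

Transformed code:
def run(xs):
    xs = xs * (factor % 34)
    xs = val + factor
    for factor in xs:
        factor = val[25]
        handle(val)
    val = val + 5
    xs = factor * 5
    res = [xs[11] for score in factor]
    factor = 0 != 32
    xs = xs - (16 - 28)
    for res in val:
        factor = 28
        res = 21 < factor
    return val

11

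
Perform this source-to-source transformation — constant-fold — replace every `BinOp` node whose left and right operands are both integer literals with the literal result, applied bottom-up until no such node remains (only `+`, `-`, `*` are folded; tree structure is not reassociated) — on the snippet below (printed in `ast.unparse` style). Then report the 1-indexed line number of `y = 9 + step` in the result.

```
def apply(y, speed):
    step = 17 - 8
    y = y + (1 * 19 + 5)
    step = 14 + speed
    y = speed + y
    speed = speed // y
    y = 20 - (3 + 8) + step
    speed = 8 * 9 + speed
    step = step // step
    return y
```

7

Transformed code:
def apply(y, speed):
    step = 9
    y = y + 24
    step = 14 + speed
    y = speed + y
    speed = speed // y
    y = 9 + step
    speed = 72 + speed
    step = step // step
    return y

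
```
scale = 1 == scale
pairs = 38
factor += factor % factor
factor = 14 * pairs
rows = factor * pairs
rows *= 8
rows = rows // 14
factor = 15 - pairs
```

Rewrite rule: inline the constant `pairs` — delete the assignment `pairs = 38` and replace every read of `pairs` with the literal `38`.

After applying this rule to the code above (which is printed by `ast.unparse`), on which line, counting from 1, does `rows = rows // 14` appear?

Transformed code:
scale = 1 == scale
factor += factor % factor
factor = 14 * 38
rows = factor * 38
rows *= 8
rows = rows // 14
factor = 15 - 38

6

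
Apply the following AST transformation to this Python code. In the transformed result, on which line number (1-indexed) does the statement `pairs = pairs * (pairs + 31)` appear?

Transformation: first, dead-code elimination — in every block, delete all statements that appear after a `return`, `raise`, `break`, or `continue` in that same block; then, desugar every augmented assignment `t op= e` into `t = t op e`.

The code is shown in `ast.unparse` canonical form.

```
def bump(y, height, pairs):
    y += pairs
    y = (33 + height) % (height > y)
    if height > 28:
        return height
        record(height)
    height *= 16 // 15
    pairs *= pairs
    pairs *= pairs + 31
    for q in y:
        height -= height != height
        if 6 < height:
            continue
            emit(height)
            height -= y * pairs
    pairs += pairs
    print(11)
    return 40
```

8

Transformed code:
def bump(y, height, pairs):
    y = y + pairs
    y = (33 + height) % (height > y)
    if height > 28:
        return height
    height = height * (16 // 15)
    pairs = pairs * pairs
    pairs = pairs * (pairs + 31)
    for q in y:
        height = height - (height != height)
        if 6 < height:
            continue
    pairs = pairs + pairs
    print(11)
    return 40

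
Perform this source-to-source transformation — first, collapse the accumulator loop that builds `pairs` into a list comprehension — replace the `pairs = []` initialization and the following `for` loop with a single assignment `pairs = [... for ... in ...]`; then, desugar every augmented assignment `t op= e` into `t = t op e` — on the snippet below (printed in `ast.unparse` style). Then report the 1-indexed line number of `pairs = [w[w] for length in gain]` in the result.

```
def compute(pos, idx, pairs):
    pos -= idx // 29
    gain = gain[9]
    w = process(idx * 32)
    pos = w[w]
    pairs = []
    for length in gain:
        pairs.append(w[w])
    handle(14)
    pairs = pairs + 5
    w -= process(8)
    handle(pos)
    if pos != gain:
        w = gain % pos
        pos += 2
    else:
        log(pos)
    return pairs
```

6

Transformed code:
def compute(pos, idx, pairs):
    pos = pos - idx // 29
    gain = gain[9]
    w = process(idx * 32)
    pos = w[w]
    pairs = [w[w] for length in gain]
    handle(14)
    pairs = pairs + 5
    w = w - process(8)
    handle(pos)
    if pos != gain:
        w = gain % pos
        pos = pos + 2
    else:
        log(pos)
    return pairs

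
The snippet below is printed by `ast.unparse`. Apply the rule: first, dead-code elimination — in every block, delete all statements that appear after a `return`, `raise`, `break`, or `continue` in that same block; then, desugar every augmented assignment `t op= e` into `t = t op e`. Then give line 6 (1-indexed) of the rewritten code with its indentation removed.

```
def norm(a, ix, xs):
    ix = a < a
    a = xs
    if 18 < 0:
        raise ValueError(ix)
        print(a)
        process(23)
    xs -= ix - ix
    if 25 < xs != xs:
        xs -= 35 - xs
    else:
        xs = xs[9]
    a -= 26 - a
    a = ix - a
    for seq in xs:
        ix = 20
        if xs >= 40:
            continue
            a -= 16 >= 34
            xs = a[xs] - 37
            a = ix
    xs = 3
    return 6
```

xs = xs - (ix - ix)

Transformed code:
def norm(a, ix, xs):
    ix = a < a
    a = xs
    if 18 < 0:
        raise ValueError(ix)
    xs = xs - (ix - ix)
    if 25 < xs != xs:
        xs = xs - (35 - xs)
    else:
        xs = xs[9]
    a = a - (26 - a)
    a = ix - a
    for seq in xs:
        ix = 20
        if xs >= 40:
            continue
    xs = 3
    return 6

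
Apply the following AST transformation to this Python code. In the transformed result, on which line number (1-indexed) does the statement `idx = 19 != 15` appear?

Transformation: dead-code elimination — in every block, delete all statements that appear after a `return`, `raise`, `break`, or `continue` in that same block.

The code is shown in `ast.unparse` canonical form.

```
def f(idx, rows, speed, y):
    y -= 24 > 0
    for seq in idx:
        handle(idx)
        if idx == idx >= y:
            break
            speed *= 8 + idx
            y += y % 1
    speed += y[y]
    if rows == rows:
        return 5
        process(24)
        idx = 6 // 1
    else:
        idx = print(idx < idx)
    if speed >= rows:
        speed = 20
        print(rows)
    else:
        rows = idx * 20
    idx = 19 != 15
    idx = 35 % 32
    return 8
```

Transformed code:
def f(idx, rows, speed, y):
    y -= 24 > 0
    for seq in idx:
        handle(idx)
        if idx == idx >= y:
            break
    speed += y[y]
    if rows == rows:
        return 5
    else:
        idx = print(idx < idx)
    if speed >= rows:
        speed = 20
        print(rows)
    else:
        rows = idx * 20
    idx = 19 != 15
    idx = 35 % 32
    return 8

17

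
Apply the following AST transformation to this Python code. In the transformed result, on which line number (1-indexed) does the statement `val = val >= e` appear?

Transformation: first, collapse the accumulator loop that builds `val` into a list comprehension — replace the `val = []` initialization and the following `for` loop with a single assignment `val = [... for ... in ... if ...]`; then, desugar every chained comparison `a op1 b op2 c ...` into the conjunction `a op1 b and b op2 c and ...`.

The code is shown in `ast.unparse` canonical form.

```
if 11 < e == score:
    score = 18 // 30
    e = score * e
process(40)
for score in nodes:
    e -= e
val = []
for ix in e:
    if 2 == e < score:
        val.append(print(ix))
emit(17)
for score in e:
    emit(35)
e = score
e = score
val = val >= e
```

13

Transformed code:
if 11 < e and e == score:
    score = 18 // 30
    e = score * e
process(40)
for score in nodes:
    e -= e
val = [print(ix) for ix in e if 2 == e and e < score]
emit(17)
for score in e:
    emit(35)
e = score
e = score
val = val >= e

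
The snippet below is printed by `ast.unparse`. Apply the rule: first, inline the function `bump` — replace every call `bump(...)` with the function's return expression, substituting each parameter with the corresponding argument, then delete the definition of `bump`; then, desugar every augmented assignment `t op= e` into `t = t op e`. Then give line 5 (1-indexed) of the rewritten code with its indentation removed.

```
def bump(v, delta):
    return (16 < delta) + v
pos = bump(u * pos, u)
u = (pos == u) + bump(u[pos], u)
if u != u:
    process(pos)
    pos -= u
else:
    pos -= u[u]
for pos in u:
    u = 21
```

Transformed code:
pos = (16 < u) + u * pos
u = (pos == u) + ((16 < u) + u[pos])
if u != u:
    process(pos)
    pos = pos - u
else:
    pos = pos - u[u]
for pos in u:
    u = 21

pos = pos - u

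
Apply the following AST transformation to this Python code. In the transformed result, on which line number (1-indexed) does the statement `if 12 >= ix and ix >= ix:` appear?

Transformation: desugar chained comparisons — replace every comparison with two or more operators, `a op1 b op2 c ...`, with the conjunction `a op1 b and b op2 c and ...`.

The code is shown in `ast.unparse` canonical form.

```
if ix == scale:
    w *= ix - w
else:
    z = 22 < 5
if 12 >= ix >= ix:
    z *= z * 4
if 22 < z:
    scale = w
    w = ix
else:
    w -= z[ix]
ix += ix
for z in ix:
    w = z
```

5

Transformed code:
if ix == scale:
    w *= ix - w
else:
    z = 22 < 5
if 12 >= ix and ix >= ix:
    z *= z * 4
if 22 < z:
    scale = w
    w = ix
else:
    w -= z[ix]
ix += ix
for z in ix:
    w = z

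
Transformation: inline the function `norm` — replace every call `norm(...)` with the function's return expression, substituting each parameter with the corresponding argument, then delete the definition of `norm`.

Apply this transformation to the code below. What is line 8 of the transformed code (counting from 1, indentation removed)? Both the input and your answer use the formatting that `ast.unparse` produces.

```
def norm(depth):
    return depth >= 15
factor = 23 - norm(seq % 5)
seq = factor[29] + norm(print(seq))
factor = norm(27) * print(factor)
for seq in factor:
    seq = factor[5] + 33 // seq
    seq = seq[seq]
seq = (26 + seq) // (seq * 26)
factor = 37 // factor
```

Transformed code:
factor = 23 - (seq % 5 >= 15)
seq = factor[29] + (print(seq) >= 15)
factor = (27 >= 15) * print(factor)
for seq in factor:
    seq = factor[5] + 33 // seq
    seq = seq[seq]
seq = (26 + seq) // (seq * 26)
factor = 37 // factor

factor = 37 // factor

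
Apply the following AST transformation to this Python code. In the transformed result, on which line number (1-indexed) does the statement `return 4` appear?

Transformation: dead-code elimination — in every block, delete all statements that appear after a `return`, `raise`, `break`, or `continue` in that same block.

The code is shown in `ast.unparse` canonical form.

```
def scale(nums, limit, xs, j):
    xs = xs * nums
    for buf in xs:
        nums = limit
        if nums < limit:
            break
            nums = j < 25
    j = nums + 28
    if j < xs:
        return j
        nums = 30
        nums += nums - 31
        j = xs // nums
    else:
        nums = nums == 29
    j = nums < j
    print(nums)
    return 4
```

14

Transformed code:
def scale(nums, limit, xs, j):
    xs = xs * nums
    for buf in xs:
        nums = limit
        if nums < limit:
            break
    j = nums + 28
    if j < xs:
        return j
    else:
        nums = nums == 29
    j = nums < j
    print(nums)
    return 4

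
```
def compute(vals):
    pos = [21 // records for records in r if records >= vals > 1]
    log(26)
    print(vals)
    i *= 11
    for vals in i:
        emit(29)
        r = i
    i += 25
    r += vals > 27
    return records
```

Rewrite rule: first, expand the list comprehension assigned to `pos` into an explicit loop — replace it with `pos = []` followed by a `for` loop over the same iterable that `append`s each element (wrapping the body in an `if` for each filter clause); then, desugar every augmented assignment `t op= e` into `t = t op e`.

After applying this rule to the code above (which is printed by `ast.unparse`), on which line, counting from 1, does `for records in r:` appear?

3

Transformed code:
def compute(vals):
    pos = []
    for records in r:
        if records >= vals > 1:
            pos.append(21 // records)
    log(26)
    print(vals)
    i = i * 11
    for vals in i:
        emit(29)
        r = i
    i = i + 25
    r = r + (vals > 27)
    return records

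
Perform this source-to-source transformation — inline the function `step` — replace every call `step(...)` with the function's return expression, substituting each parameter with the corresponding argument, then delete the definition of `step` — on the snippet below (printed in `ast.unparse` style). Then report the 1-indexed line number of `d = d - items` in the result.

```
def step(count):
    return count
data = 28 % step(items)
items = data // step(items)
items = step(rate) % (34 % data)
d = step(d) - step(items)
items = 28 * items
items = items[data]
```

Transformed code:
data = 28 % items
items = data // items
items = rate % (34 % data)
d = d - items
items = 28 * items
items = items[data]

4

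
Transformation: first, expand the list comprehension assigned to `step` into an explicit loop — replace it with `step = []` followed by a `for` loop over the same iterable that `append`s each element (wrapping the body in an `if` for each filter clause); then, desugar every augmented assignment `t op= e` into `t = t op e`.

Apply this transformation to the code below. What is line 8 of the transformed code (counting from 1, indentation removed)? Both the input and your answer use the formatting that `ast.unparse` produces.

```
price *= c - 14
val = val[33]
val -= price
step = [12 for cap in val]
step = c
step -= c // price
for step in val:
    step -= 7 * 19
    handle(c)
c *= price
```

step = step - c // price

Transformed code:
price = price * (c - 14)
val = val[33]
val = val - price
step = []
for cap in val:
    step.append(12)
step = c
step = step - c // price
for step in val:
    step = step - 7 * 19
    handle(c)
c = c * price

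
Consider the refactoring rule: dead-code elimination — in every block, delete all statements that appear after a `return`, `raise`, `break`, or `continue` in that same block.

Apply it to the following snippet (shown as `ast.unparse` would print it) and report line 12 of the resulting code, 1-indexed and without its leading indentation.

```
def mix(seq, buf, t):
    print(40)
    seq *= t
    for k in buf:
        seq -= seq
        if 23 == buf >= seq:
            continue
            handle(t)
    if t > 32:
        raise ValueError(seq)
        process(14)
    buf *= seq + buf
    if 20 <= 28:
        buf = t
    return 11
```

buf = t

Transformed code:
def mix(seq, buf, t):
    print(40)
    seq *= t
    for k in buf:
        seq -= seq
        if 23 == buf >= seq:
            continue
    if t > 32:
        raise ValueError(seq)
    buf *= seq + buf
    if 20 <= 28:
        buf = t
    return 11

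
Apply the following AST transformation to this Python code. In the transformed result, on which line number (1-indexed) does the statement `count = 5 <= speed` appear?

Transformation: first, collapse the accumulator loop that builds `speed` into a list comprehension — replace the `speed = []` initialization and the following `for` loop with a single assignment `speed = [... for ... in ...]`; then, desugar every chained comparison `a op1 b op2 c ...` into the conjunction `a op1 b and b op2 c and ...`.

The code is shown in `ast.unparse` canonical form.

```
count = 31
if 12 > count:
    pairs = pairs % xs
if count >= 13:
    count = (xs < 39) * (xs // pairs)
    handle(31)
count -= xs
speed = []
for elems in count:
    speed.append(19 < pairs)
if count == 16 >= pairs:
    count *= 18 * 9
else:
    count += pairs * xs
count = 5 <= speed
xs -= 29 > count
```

Transformed code:
count = 31
if 12 > count:
    pairs = pairs % xs
if count >= 13:
    count = (xs < 39) * (xs // pairs)
    handle(31)
count -= xs
speed = [19 < pairs for elems in count]
if count == 16 and 16 >= pairs:
    count *= 18 * 9
else:
    count += pairs * xs
count = 5 <= speed
xs -= 29 > count

13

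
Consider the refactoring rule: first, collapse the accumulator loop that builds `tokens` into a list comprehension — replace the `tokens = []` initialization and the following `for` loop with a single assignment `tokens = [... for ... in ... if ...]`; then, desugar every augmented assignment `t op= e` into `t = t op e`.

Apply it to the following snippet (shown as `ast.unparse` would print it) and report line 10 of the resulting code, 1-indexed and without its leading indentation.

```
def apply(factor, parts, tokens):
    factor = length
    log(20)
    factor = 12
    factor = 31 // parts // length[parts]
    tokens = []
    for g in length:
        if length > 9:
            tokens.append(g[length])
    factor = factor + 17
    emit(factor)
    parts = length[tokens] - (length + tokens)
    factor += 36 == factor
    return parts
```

Transformed code:
def apply(factor, parts, tokens):
    factor = length
    log(20)
    factor = 12
    factor = 31 // parts // length[parts]
    tokens = [g[length] for g in length if length > 9]
    factor = factor + 17
    emit(factor)
    parts = length[tokens] - (length + tokens)
    factor = factor + (36 == factor)
    return parts

factor = factor + (36 == factor)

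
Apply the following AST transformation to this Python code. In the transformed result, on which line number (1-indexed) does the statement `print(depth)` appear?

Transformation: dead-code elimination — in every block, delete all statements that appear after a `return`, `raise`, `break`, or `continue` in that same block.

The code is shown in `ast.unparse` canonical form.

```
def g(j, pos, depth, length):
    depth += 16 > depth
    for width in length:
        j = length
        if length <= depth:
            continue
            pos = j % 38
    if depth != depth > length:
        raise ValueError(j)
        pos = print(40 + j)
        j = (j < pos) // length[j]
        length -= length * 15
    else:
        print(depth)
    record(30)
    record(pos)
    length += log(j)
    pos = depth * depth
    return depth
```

Transformed code:
def g(j, pos, depth, length):
    depth += 16 > depth
    for width in length:
        j = length
        if length <= depth:
            continue
    if depth != depth > length:
        raise ValueError(j)
    else:
        print(depth)
    record(30)
    record(pos)
    length += log(j)
    pos = depth * depth
    return depth

10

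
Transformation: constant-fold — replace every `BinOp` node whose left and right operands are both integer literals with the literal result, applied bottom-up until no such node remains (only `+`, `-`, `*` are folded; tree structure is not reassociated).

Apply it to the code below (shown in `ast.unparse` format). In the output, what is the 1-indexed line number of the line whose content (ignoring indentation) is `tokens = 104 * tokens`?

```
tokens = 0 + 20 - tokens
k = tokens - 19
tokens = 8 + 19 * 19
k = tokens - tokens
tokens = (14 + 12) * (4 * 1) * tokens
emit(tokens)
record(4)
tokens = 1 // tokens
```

Transformed code:
tokens = 20 - tokens
k = tokens - 19
tokens = 369
k = tokens - tokens
tokens = 104 * tokens
emit(tokens)
record(4)
tokens = 1 // tokens

5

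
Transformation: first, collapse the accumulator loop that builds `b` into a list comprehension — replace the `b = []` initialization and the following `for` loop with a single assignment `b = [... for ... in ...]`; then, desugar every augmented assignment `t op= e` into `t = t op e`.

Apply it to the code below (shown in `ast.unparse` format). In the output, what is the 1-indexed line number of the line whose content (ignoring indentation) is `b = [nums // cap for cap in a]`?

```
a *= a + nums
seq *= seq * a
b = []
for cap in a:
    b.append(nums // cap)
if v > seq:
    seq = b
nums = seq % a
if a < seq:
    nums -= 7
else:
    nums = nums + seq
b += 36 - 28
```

Transformed code:
a = a * (a + nums)
seq = seq * (seq * a)
b = [nums // cap for cap in a]
if v > seq:
    seq = b
nums = seq % a
if a < seq:
    nums = nums - 7
else:
    nums = nums + seq
b = b + (36 - 28)

3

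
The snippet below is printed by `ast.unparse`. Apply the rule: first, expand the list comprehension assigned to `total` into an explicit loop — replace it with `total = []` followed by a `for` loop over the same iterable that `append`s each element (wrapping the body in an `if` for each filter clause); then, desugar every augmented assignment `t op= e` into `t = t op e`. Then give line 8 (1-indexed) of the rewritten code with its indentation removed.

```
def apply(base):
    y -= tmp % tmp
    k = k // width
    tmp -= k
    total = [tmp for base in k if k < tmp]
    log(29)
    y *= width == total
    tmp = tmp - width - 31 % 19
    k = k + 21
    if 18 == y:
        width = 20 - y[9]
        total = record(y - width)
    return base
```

Transformed code:
def apply(base):
    y = y - tmp % tmp
    k = k // width
    tmp = tmp - k
    total = []
    for base in k:
        if k < tmp:
            total.append(tmp)
    log(29)
    y = y * (width == total)
    tmp = tmp - width - 31 % 19
    k = k + 21
    if 18 == y:
        width = 20 - y[9]
        total = record(y - width)
    return base

total.append(tmp)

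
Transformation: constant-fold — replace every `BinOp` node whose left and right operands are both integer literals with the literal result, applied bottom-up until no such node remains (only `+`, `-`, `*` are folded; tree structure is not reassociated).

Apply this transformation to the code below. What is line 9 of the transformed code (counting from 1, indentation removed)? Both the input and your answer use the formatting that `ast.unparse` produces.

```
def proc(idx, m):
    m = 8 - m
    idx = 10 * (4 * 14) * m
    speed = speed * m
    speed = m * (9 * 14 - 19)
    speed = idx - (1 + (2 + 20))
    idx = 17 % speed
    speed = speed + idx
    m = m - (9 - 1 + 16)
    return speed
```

m = m - 24

Transformed code:
def proc(idx, m):
    m = 8 - m
    idx = 560 * m
    speed = speed * m
    speed = m * 107
    speed = idx - 23
    idx = 17 % speed
    speed = speed + idx
    m = m - 24
    return speed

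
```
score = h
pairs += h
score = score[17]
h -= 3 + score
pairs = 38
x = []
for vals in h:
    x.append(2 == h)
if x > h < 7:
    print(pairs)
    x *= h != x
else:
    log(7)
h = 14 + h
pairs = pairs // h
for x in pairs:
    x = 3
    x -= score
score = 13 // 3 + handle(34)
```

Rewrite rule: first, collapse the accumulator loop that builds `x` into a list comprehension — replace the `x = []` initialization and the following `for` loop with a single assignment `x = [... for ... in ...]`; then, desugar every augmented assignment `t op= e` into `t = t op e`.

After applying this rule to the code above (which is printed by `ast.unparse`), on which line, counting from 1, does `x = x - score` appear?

16

Transformed code:
score = h
pairs = pairs + h
score = score[17]
h = h - (3 + score)
pairs = 38
x = [2 == h for vals in h]
if x > h < 7:
    print(pairs)
    x = x * (h != x)
else:
    log(7)
h = 14 + h
pairs = pairs // h
for x in pairs:
    x = 3
    x = x - score
score = 13 // 3 + handle(34)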